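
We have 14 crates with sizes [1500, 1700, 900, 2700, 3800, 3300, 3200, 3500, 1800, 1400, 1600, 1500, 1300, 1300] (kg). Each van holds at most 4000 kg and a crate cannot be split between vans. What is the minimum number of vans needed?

Total = 3800 + 3500 + 3300 + 3200 + 2700 + 1800 + 1700 + 1600 + 1500 + 1500 + 1400 + 1300 + 1300 + 900 = 29500 kg.
Lower bound: ⌈29500/4000⌉ = 8 vans.
A packing using 9 vans:
  van 1: 3800 = 3800
  van 2: 3500 = 3500
  van 3: 3300 = 3300
  van 4: 3200 = 3200
  van 5: 2700 + 1300 = 4000
  van 6: 1800 + 1700 = 3500
  van 7: 1600 + 1500 + 900 = 4000
  van 8: 1500 + 1400 = 2900
  van 9: 1300 = 1300
No arrangement into 8 vans stays within capacity, so 9 is optimal.

9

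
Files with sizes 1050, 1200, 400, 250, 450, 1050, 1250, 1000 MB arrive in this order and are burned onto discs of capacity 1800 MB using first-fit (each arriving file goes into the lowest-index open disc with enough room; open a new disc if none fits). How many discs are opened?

  1050 → disc 1 (new)  [load 1050/1800]
  1200 → disc 2 (new)  [load 1200/1800]
  400 → disc 1  [load 1450/1800]
  250 → disc 1  [load 1700/1800]
  450 → disc 2  [load 1650/1800]
  1050 → disc 3 (new)  [load 1050/1800]
  1250 → disc 4 (new)  [load 1250/1800]
  1000 → disc 5 (new)  [load 1000/1800]
5 discs opened.

5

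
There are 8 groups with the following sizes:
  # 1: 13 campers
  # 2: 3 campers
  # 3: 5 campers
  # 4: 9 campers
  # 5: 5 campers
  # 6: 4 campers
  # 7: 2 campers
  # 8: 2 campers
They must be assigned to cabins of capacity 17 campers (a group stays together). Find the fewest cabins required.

Total = 13 + 9 + 5 + 5 + 4 + 3 + 2 + 2 = 43 campers.
Lower bound: ⌈43/17⌉ = 3 cabins.
A packing using 3 cabins:
  cabin 1: 13 + 4 = 17
  cabin 2: 9 + 5 + 3 = 17
  cabin 3: 5 + 2 + 2 = 9
This matches the lower bound, so 3 is optimal.

3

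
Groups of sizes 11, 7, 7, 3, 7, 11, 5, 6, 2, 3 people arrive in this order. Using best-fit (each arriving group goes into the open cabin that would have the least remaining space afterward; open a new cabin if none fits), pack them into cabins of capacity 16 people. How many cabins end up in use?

4

  11 → cabin 1 (new)  [load 11/16]
  7 → cabin 2 (new)  [load 7/16]
  7 → cabin 2  [load 14/16]
  3 → cabin 1  [load 14/16]
  7 → cabin 3 (new)  [load 7/16]
  11 → cabin 4 (new)  [load 11/16]
  5 → cabin 4  [load 16/16]
  6 → cabin 3  [load 13/16]
  2 → cabin 1  [load 16/16]
  3 → cabin 3  [load 16/16]
4 cabins opened.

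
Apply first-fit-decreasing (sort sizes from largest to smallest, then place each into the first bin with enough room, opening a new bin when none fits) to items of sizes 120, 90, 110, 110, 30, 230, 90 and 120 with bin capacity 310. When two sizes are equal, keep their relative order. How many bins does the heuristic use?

4

Sorted descending: 230, 120, 120, 110, 110, 90, 90, 30.
  230 → bin 1 (new)  [load 230/310]
  120 → bin 2 (new)  [load 120/310]
  120 → bin 2  [load 240/310]
  110 → bin 3 (new)  [load 110/310]
  110 → bin 3  [load 220/310]
  90 → bin 3  [load 310/310]
  90 → bin 4 (new)  [load 90/310]
  30 → bin 1  [load 260/310]
4 bins opened.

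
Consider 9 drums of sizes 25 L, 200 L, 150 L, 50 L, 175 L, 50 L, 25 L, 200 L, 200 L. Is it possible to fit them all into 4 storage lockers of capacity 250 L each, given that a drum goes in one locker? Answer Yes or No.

Total = 1075 L; ⌈1075/250⌉ = 5.
At least 5 storage lockers are required, but only 4 are allowed.

No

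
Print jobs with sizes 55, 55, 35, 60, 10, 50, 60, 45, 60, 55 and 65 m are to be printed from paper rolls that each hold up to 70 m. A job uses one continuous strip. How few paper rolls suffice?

10

Total = 65 + 60 + 60 + 60 + 55 + 55 + 55 + 50 + 45 + 35 + 10 = 550 m.
Lower bound: ⌈550/70⌉ = 8 paper rolls.
Also, 9 print jobs each exceed 35 m, and no two of those can share a roll, so at least 9 paper rolls are needed.
A packing using 10 paper rolls:
  roll 1: 65 = 65
  roll 2: 60 + 10 = 70
  roll 3: 60 = 60
  roll 4: 60 = 60
  roll 5: 55 = 55
  roll 6: 55 = 55
  roll 7: 55 = 55
  roll 8: 50 = 50
  roll 9: 45 = 45
  roll 10: 35 = 35
No arrangement into 9 paper rolls stays within capacity, so 10 is optimal.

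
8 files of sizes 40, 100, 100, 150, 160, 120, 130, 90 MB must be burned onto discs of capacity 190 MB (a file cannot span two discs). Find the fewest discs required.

Total = 160 + 150 + 130 + 120 + 100 + 100 + 90 + 40 = 890 MB.
Lower bound: ⌈890/190⌉ = 5 discs.
Also, 6 files each exceed 95 MB, and no two of those can share a disc, so at least 6 discs are needed.
A packing using 6 discs:
  disc 1: 160 = 160
  disc 2: 150 + 40 = 190
  disc 3: 130 = 130
  disc 4: 120 = 120
  disc 5: 100 + 90 = 190
  disc 6: 100 = 100
This matches the lower bound, so 6 is optimal.

6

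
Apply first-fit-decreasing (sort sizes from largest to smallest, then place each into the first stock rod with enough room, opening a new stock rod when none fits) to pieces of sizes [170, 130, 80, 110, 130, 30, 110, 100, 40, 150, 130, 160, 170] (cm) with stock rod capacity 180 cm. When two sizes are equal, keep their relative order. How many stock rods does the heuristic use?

10

Sorted descending: 170, 170, 160, 150, 130, 130, 130, 110, 110, 100, 80, 40, 30.
  170 → stock rod 1 (new)  [load 170/180]
  170 → stock rod 2 (new)  [load 170/180]
  160 → stock rod 3 (new)  [load 160/180]
  150 → stock rod 4 (new)  [load 150/180]
  130 → stock rod 5 (new)  [load 130/180]
  130 → stock rod 6 (new)  [load 130/180]
  130 → stock rod 7 (new)  [load 130/180]
  110 → stock rod 8 (new)  [load 110/180]
  110 → stock rod 9 (new)  [load 110/180]
  100 → stock rod 10 (new)  [load 100/180]
  80 → stock rod 10  [load 180/180]
  40 → stock rod 5  [load 170/180]
  30 → stock rod 4  [load 180/180]
10 stock rods opened.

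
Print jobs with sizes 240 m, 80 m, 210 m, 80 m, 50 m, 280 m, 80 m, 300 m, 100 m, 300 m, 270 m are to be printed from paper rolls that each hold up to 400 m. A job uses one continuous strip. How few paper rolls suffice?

Total = 300 + 300 + 280 + 270 + 240 + 210 + 100 + 80 + 80 + 80 + 50 = 1990 m.
Lower bound: ⌈1990/400⌉ = 5 paper rolls.
Also, 6 print jobs each exceed 200 m, and no two of those can share a roll, so at least 6 paper rolls are needed.
A packing using 6 paper rolls:
  roll 1: 300 + 100 = 400
  roll 2: 300 + 80 = 380
  roll 3: 280 + 80 = 360
  roll 4: 270 + 80 + 50 = 400
  roll 5: 240 = 240
  roll 6: 210 = 210
This matches the lower bound, so 6 is optimal.

6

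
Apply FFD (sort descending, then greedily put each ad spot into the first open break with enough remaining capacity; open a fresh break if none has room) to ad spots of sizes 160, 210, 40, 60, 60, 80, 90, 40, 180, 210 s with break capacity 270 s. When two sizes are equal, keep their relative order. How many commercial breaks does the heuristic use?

Sorted descending: 210, 210, 180, 160, 90, 80, 60, 60, 40, 40.
  210 → break 1 (new)  [load 210/270]
  210 → break 2 (new)  [load 210/270]
  180 → break 3 (new)  [load 180/270]
  160 → break 4 (new)  [load 160/270]
  90 → break 3  [load 270/270]
  80 → break 4  [load 240/270]
  60 → break 1  [load 270/270]
  60 → break 2  [load 270/270]
  40 → break 5 (new)  [load 40/270]
  40 → break 5  [load 80/270]
5 commercial breaks opened.

5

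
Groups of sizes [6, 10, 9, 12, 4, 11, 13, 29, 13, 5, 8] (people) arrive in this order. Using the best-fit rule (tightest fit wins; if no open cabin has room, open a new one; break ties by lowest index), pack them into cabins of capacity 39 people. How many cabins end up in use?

4

  6 → cabin 1 (new)  [load 6/39]
  10 → cabin 1  [load 16/39]
  9 → cabin 1  [load 25/39]
  12 → cabin 1  [load 37/39]
  4 → cabin 2 (new)  [load 4/39]
  11 → cabin 2  [load 15/39]
  13 → cabin 2  [load 28/39]
  29 → cabin 3 (new)  [load 29/39]
  13 → cabin 4 (new)  [load 13/39]
  5 → cabin 3  [load 34/39]
  8 → cabin 2  [load 36/39]
4 cabins opened.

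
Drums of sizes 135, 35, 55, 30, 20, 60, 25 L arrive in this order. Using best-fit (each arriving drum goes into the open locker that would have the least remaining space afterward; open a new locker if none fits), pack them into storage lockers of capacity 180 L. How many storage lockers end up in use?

  135 → locker 1 (new)  [load 135/180]
  35 → locker 1  [load 170/180]
  55 → locker 2 (new)  [load 55/180]
  30 → locker 2  [load 85/180]
  20 → locker 2  [load 105/180]
  60 → locker 2  [load 165/180]
  25 → locker 3 (new)  [load 25/180]
3 storage lockers opened.

3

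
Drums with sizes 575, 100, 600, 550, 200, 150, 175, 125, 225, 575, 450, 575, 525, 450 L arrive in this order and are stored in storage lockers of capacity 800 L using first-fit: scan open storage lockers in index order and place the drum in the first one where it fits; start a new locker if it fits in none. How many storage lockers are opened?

  575 → locker 1 (new)  [load 575/800]
  100 → locker 1  [load 675/800]
  600 → locker 2 (new)  [load 600/800]
  550 → locker 3 (new)  [load 550/800]
  200 → locker 2  [load 800/800]
  150 → locker 3  [load 700/800]
  175 → locker 4 (new)  [load 175/800]
  125 → locker 1  [load 800/800]
  225 → locker 4  [load 400/800]
  575 → locker 5 (new)  [load 575/800]
  450 → locker 6 (new)  [load 450/800]
  575 → locker 7 (new)  [load 575/800]
  525 → locker 8 (new)  [load 525/800]
  450 → locker 9 (new)  [load 450/800]
9 storage lockers opened.

9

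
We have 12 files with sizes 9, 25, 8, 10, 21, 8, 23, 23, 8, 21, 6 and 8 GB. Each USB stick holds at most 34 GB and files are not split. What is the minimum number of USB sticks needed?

Total = 25 + 23 + 23 + 21 + 21 + 10 + 9 + 8 + 8 + 8 + 8 + 6 = 170 GB.
Lower bound: ⌈170/34⌉ = 5 USB sticks.
A packing using 6 USB sticks:
  USB stick 1: 25 + 9 = 34
  USB stick 2: 23 + 10 = 33
  USB stick 3: 23 + 8 = 31
  USB stick 4: 21 + 8 = 29
  USB stick 5: 21 + 8 = 29
  USB stick 6: 8 + 6 = 14
No arrangement into 5 USB sticks stays within capacity, so 6 is optimal.

6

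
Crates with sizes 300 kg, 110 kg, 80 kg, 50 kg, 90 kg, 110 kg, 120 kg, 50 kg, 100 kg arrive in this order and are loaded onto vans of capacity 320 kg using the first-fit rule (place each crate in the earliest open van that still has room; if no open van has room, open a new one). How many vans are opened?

  300 → van 1 (new)  [load 300/320]
  110 → van 2 (new)  [load 110/320]
  80 → van 2  [load 190/320]
  50 → van 2  [load 240/320]
  90 → van 3 (new)  [load 90/320]
  110 → van 3  [load 200/320]
  120 → van 3  [load 320/320]
  50 → van 2  [load 290/320]
  100 → van 4 (new)  [load 100/320]
4 vans opened.

4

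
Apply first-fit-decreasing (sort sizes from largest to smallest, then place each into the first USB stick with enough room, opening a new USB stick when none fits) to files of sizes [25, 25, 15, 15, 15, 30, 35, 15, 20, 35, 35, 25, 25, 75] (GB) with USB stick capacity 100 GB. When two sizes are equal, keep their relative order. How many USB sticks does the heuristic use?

Sorted descending: 75, 35, 35, 35, 30, 25, 25, 25, 25, 20, 15, 15, 15, 15.
  75 → USB stick 1 (new)  [load 75/100]
  35 → USB stick 2 (new)  [load 35/100]
  35 → USB stick 2  [load 70/100]
  35 → USB stick 3 (new)  [load 35/100]
  30 → USB stick 2  [load 100/100]
  25 → USB stick 1  [load 100/100]
  25 → USB stick 3  [load 60/100]
  25 → USB stick 3  [load 85/100]
  25 → USB stick 4 (new)  [load 25/100]
  20 → USB stick 4  [load 45/100]
  15 → USB stick 3  [load 100/100]
  15 → USB stick 4  [load 60/100]
  15 → USB stick 4  [load 75/100]
  15 → USB stick 4  [load 90/100]
4 USB sticks opened.

4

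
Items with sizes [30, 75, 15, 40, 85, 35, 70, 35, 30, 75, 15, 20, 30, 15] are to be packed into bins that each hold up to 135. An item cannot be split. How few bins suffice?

Total = 85 + 75 + 75 + 70 + 40 + 35 + 35 + 30 + 30 + 30 + 20 + 15 + 15 + 15 = 570.
Lower bound: ⌈570/135⌉ = 5 bins.
A packing using 5 bins:
  bin 1: 85 + 40 = 125
  bin 2: 75 + 35 + 20 = 130
  bin 3: 75 + 35 + 15 = 125
  bin 4: 70 + 30 + 30 = 130
  bin 5: 30 + 15 + 15 = 60
This matches the lower bound, so 5 is optimal.

5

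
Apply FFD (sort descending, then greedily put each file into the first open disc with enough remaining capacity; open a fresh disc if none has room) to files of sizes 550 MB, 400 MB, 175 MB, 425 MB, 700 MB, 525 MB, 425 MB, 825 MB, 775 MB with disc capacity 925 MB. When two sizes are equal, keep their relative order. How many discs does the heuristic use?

Sorted descending: 825, 775, 700, 550, 525, 425, 425, 400, 175.
  825 → disc 1 (new)  [load 825/925]
  775 → disc 2 (new)  [load 775/925]
  700 → disc 3 (new)  [load 700/925]
  550 → disc 4 (new)  [load 550/925]
  525 → disc 5 (new)  [load 525/925]
  425 → disc 6 (new)  [load 425/925]
  425 → disc 6  [load 850/925]
  400 → disc 5  [load 925/925]
  175 → disc 3  [load 875/925]
6 discs opened.

6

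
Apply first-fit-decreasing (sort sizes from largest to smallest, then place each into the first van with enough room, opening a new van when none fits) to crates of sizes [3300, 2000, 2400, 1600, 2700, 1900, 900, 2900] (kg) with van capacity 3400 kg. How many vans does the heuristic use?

Sorted descending: 3300, 2900, 2700, 2400, 2000, 1900, 1600, 900.
  3300 → van 1 (new)  [load 3300/3400]
  2900 → van 2 (new)  [load 2900/3400]
  2700 → van 3 (new)  [load 2700/3400]
  2400 → van 4 (new)  [load 2400/3400]
  2000 → van 5 (new)  [load 2000/3400]
  1900 → van 6 (new)  [load 1900/3400]
  1600 → van 7 (new)  [load 1600/3400]
  900 → van 4  [load 3300/3400]
7 vans opened.

7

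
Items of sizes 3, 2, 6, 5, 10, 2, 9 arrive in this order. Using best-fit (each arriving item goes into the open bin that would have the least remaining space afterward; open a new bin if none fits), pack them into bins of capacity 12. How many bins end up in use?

  3 → bin 1 (new)  [load 3/12]
  2 → bin 1  [load 5/12]
  6 → bin 1  [load 11/12]
  5 → bin 2 (new)  [load 5/12]
  10 → bin 3 (new)  [load 10/12]
  2 → bin 3  [load 12/12]
  9 → bin 4 (new)  [load 9/12]
4 bins opened.

4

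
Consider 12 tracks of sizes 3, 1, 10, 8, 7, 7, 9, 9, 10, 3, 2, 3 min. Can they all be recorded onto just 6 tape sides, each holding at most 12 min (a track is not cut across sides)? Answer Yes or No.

No

Total = 72 min; ⌈72/12⌉ = 6.
7 tracks each exceed half the capacity and cannot share a side, forcing at least 7 tape sides.
At least 7 tape sides are required, but only 6 are allowed.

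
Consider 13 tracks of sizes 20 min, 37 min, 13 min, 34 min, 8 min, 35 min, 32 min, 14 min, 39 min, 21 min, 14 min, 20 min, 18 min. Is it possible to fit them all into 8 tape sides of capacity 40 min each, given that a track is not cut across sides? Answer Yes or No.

No

Total = 305 min; ⌈305/40⌉ = 8.
The bound of 8 does not rule out 8, but exhaustive search shows no assignment into 8 tape sides of capacity 40 min exists — the minimum is 9.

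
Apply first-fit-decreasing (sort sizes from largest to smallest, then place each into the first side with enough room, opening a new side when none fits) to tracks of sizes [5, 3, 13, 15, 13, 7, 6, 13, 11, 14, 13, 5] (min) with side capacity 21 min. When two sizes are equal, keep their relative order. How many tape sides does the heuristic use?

Sorted descending: 15, 14, 13, 13, 13, 13, 11, 7, 6, 5, 5, 3.
  15 → side 1 (new)  [load 15/21]
  14 → side 2 (new)  [load 14/21]
  13 → side 3 (new)  [load 13/21]
  13 → side 4 (new)  [load 13/21]
  13 → side 5 (new)  [load 13/21]
  13 → side 6 (new)  [load 13/21]
  11 → side 7 (new)  [load 11/21]
  7 → side 2  [load 21/21]
  6 → side 1  [load 21/21]
  5 → side 3  [load 18/21]
  5 → side 4  [load 18/21]
  3 → side 3  [load 21/21]
7 tape sides opened.

7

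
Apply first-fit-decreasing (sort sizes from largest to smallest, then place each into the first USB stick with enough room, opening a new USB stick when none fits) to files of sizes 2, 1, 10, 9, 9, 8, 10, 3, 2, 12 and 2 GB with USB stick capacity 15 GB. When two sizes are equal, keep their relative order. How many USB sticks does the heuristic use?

Sorted descending: 12, 10, 10, 9, 9, 8, 3, 2, 2, 2, 1.
  12 → USB stick 1 (new)  [load 12/15]
  10 → USB stick 2 (new)  [load 10/15]
  10 → USB stick 3 (new)  [load 10/15]
  9 → USB stick 4 (new)  [load 9/15]
  9 → USB stick 5 (new)  [load 9/15]
  8 → USB stick 6 (new)  [load 8/15]
  3 → USB stick 1  [load 15/15]
  2 → USB stick 2  [load 12/15]
  2 → USB stick 2  [load 14/15]
  2 → USB stick 3  [load 12/15]
  1 → USB stick 2  [load 15/15]
6 USB sticks opened.

6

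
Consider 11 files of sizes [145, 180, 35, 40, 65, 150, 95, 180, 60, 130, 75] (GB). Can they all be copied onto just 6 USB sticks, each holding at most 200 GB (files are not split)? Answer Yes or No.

No

Total = 1155 GB; ⌈1155/200⌉ = 6.
The bound of 6 does not rule out 6, but exhaustive search shows no assignment into 6 USB sticks of capacity 200 GB exists — the minimum is 7.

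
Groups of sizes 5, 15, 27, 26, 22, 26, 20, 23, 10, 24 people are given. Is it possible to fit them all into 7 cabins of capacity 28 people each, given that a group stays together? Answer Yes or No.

No

Total = 198 people; ⌈198/28⌉ = 8.
At least 8 cabins are required, but only 7 are allowed.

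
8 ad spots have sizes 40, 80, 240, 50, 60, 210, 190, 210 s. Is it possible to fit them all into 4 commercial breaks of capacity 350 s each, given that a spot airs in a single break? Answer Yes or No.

A valid assignment using 4 commercial breaks:
  break 1: 240 + 80 = 320
  break 2: 210 + 60 + 50 = 320
  break 3: 210 + 40 = 250
  break 4: 190 = 190
Every load is within 350 s, so 4 commercial breaks suffice.

Yes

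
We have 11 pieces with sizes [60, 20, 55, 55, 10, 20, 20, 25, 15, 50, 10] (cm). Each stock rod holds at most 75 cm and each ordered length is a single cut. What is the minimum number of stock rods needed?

Total = 60 + 55 + 55 + 50 + 25 + 20 + 20 + 20 + 15 + 10 + 10 = 340 cm.
Lower bound: ⌈340/75⌉ = 5 stock rods.
A packing using 5 stock rods:
  stock rod 1: 60 + 15 = 75
  stock rod 2: 55 + 20 = 75
  stock rod 3: 55 + 20 = 75
  stock rod 4: 50 + 25 = 75
  stock rod 5: 20 + 10 + 10 = 40
This matches the lower bound, so 5 is optimal.

5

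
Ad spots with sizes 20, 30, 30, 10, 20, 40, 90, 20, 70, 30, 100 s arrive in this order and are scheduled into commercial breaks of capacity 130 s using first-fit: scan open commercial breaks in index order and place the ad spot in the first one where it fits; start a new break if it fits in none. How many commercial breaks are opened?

4

  20 → break 1 (new)  [load 20/130]
  30 → break 1  [load 50/130]
  30 → break 1  [load 80/130]
  10 → break 1  [load 90/130]
  20 → break 1  [load 110/130]
  40 → break 2 (new)  [load 40/130]
  90 → break 2  [load 130/130]
  20 → break 1  [load 130/130]
  70 → break 3 (new)  [load 70/130]
  30 → break 3  [load 100/130]
  100 → break 4 (new)  [load 100/130]
4 commercial breaks opened.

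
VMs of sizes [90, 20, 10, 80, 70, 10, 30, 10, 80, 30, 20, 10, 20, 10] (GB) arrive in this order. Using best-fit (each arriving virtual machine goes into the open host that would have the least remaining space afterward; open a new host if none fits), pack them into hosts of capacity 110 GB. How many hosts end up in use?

  90 → host 1 (new)  [load 90/110]
  20 → host 1  [load 110/110]
  10 → host 2 (new)  [load 10/110]
  80 → host 2  [load 90/110]
  70 → host 3 (new)  [load 70/110]
  10 → host 2  [load 100/110]
  30 → host 3  [load 100/110]
  10 → host 2  [load 110/110]
  80 → host 4 (new)  [load 80/110]
  30 → host 4  [load 110/110]
  20 → host 5 (new)  [load 20/110]
  10 → host 3  [load 110/110]
  20 → host 5  [load 40/110]
  10 → host 5  [load 50/110]
5 hosts opened.

5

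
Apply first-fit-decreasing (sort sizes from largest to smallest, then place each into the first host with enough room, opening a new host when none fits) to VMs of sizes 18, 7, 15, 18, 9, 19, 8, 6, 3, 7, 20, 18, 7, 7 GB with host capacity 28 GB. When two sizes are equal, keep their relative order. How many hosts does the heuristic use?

6

Sorted descending: 20, 19, 18, 18, 18, 15, 9, 8, 7, 7, 7, 7, 6, 3.
  20 → host 1 (new)  [load 20/28]
  19 → host 2 (new)  [load 19/28]
  18 → host 3 (new)  [load 18/28]
  18 → host 4 (new)  [load 18/28]
  18 → host 5 (new)  [load 18/28]
  15 → host 6 (new)  [load 15/28]
  9 → host 2  [load 28/28]
  8 → host 1  [load 28/28]
  7 → host 3  [load 25/28]
  7 → host 4  [load 25/28]
  7 → host 5  [load 25/28]
  7 → host 6  [load 22/28]
  6 → host 6  [load 28/28]
  3 → host 3  [load 28/28]
6 hosts opened.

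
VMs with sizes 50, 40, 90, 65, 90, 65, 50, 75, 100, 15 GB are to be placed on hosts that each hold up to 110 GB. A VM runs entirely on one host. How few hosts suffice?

Total = 100 + 90 + 90 + 75 + 65 + 65 + 50 + 50 + 40 + 15 = 640 GB.
Lower bound: ⌈640/110⌉ = 6 hosts.
A packing using 7 hosts:
  host 1: 100 = 100
  host 2: 90 + 15 = 105
  host 3: 90 = 90
  host 4: 75 = 75
  host 5: 65 + 40 = 105
  host 6: 65 = 65
  host 7: 50 + 50 = 100
No arrangement into 6 hosts stays within capacity, so 7 is optimal.

7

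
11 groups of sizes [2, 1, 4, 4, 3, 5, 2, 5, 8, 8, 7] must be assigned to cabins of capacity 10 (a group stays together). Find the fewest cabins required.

5

Total = 8 + 8 + 7 + 5 + 5 + 4 + 4 + 3 + 2 + 2 + 1 = 49.
Lower bound: ⌈49/10⌉ = 5 cabins.
A packing using 5 cabins:
  cabin 1: 8 + 2 = 10
  cabin 2: 8 + 2 = 10
  cabin 3: 7 + 3 = 10
  cabin 4: 5 + 5 = 10
  cabin 5: 4 + 4 + 1 = 9
This matches the lower bound, so 5 is optimal.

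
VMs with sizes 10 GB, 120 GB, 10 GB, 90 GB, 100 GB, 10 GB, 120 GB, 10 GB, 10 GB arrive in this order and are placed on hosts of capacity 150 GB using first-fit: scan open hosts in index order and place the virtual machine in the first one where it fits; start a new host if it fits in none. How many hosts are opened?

4

  10 → host 1 (new)  [load 10/150]
  120 → host 1  [load 130/150]
  10 → host 1  [load 140/150]
  90 → host 2 (new)  [load 90/150]
  100 → host 3 (new)  [load 100/150]
  10 → host 1  [load 150/150]
  120 → host 4 (new)  [load 120/150]
  10 → host 2  [load 100/150]
  10 → host 2  [load 110/150]
4 hosts opened.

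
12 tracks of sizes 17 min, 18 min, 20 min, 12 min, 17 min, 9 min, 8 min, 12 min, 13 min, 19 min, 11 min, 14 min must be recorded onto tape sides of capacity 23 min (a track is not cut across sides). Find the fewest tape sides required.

9

Total = 20 + 19 + 18 + 17 + 17 + 14 + 13 + 12 + 12 + 11 + 9 + 8 = 170 min.
Lower bound: ⌈170/23⌉ = 8 tape sides.
Also, 9 tracks each exceed 23/2 min, and no two of those can share a side, so at least 9 tape sides are needed.
A packing using 9 tape sides:
  side 1: 20 = 20
  side 2: 19 = 19
  side 3: 18 = 18
  side 4: 17 = 17
  side 5: 17 = 17
  side 6: 14 + 9 = 23
  side 7: 13 + 8 = 21
  side 8: 12 + 11 = 23
  side 9: 12 = 12
This matches the lower bound, so 9 is optimal.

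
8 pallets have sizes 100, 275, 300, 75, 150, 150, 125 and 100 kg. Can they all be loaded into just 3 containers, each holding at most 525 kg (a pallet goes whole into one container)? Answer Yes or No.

A valid assignment using 3 containers:
  container 1: 300 + 150 + 75 = 525
  container 2: 275 + 150 + 100 = 525
  container 3: 125 + 100 = 225
Every load is within 525 kg, so 3 containers suffice.

Yes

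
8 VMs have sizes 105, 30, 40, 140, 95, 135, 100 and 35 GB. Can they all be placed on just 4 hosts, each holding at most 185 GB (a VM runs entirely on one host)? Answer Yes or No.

No

Total = 680 GB; ⌈680/185⌉ = 4.
5 VMs each exceed half the capacity and cannot share a host, forcing at least 5 hosts.
At least 5 hosts are required, but only 4 are allowed.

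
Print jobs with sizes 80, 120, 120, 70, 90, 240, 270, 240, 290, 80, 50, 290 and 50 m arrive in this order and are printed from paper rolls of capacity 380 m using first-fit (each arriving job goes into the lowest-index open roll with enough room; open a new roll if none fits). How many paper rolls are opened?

  80 → roll 1 (new)  [load 80/380]
  120 → roll 1  [load 200/380]
  120 → roll 1  [load 320/380]
  70 → roll 2 (new)  [load 70/380]
  90 → roll 2  [load 160/380]
  240 → roll 3 (new)  [load 240/380]
  270 → roll 4 (new)  [load 270/380]
  240 → roll 5 (new)  [load 240/380]
  290 → roll 6 (new)  [load 290/380]
  80 → roll 2  [load 240/380]
  50 → roll 1  [load 370/380]
  290 → roll 7 (new)  [load 290/380]
  50 → roll 2  [load 290/380]
7 paper rolls opened.

7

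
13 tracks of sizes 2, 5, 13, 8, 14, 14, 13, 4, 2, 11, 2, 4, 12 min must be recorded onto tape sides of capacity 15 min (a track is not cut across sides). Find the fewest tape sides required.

8

Total = 14 + 14 + 13 + 13 + 12 + 11 + 8 + 5 + 4 + 4 + 2 + 2 + 2 = 104 min.
Lower bound: ⌈104/15⌉ = 7 tape sides.
A packing using 8 tape sides:
  side 1: 14 = 14
  side 2: 14 = 14
  side 3: 13 + 2 = 15
  side 4: 13 + 2 = 15
  side 5: 12 + 2 = 14
  side 6: 11 + 4 = 15
  side 7: 8 + 5 = 13
  side 8: 4 = 4
No arrangement into 7 tape sides stays within capacity, so 8 is optimal.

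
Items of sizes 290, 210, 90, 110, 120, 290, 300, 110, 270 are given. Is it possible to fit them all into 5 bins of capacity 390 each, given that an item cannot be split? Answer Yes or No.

No

Total = 1790; ⌈1790/390⌉ = 5.
The bound of 5 does not rule out 5, but exhaustive search shows no assignment into 5 bins of capacity 390 exists — the minimum is 6.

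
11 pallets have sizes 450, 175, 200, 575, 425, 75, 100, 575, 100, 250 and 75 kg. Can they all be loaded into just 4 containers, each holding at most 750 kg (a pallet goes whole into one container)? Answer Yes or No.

Yes

A valid assignment using 4 containers:
  container 1: 575 + 175 = 750
  container 2: 575 + 100 + 75 = 750
  container 3: 450 + 200 + 100 = 750
  container 4: 425 + 250 + 75 = 750
Every load is within 750 kg, so 4 containers suffice.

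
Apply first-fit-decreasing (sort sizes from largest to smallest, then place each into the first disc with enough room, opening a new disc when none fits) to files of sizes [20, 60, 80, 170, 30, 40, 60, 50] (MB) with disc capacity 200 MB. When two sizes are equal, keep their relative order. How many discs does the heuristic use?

Sorted descending: 170, 80, 60, 60, 50, 40, 30, 20.
  170 → disc 1 (new)  [load 170/200]
  80 → disc 2 (new)  [load 80/200]
  60 → disc 2  [load 140/200]
  60 → disc 2  [load 200/200]
  50 → disc 3 (new)  [load 50/200]
  40 → disc 3  [load 90/200]
  30 → disc 1  [load 200/200]
  20 → disc 3  [load 110/200]
3 discs opened.

3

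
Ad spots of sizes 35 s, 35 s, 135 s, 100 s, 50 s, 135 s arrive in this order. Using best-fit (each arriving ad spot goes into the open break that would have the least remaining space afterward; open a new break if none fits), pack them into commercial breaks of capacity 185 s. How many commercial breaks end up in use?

3

  35 → break 1 (new)  [load 35/185]
  35 → break 1  [load 70/185]
  135 → break 2 (new)  [load 135/185]
  100 → break 1  [load 170/185]
  50 → break 2  [load 185/185]
  135 → break 3 (new)  [load 135/185]
3 commercial breaks opened.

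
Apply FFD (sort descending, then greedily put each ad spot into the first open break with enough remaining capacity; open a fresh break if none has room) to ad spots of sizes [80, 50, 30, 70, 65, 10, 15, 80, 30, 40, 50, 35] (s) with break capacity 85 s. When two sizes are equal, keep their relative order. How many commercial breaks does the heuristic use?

7

Sorted descending: 80, 80, 70, 65, 50, 50, 40, 35, 30, 30, 15, 10.
  80 → break 1 (new)  [load 80/85]
  80 → break 2 (new)  [load 80/85]
  70 → break 3 (new)  [load 70/85]
  65 → break 4 (new)  [load 65/85]
  50 → break 5 (new)  [load 50/85]
  50 → break 6 (new)  [load 50/85]
  40 → break 7 (new)  [load 40/85]
  35 → break 5  [load 85/85]
  30 → break 6  [load 80/85]
  30 → break 7  [load 70/85]
  15 → break 3  [load 85/85]
  10 → break 4  [load 75/85]
7 commercial breaks opened.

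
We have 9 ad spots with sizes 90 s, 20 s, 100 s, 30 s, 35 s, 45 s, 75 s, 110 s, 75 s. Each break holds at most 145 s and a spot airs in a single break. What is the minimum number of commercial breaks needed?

5

Total = 110 + 100 + 90 + 75 + 75 + 45 + 35 + 30 + 20 = 580 s.
Lower bound: ⌈580/145⌉ = 4 commercial breaks.
Also, 5 ad spots each exceed 145/2 s, and no two of those can share a break, so at least 5 commercial breaks are needed.
A packing using 5 commercial breaks:
  break 1: 110 + 35 = 145
  break 2: 100 + 45 = 145
  break 3: 90 + 30 + 20 = 140
  break 4: 75 = 75
  break 5: 75 = 75
This matches the lower bound, so 5 is optimal.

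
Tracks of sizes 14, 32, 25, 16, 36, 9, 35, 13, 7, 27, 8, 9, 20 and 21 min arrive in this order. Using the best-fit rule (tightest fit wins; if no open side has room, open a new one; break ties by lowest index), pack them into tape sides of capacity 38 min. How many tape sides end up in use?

  14 → side 1 (new)  [load 14/38]
  32 → side 2 (new)  [load 32/38]
  25 → side 3 (new)  [load 25/38]
  16 → side 1  [load 30/38]
  36 → side 4 (new)  [load 36/38]
  9 → side 3  [load 34/38]
  35 → side 5 (new)  [load 35/38]
  13 → side 6 (new)  [load 13/38]
  7 → side 1  [load 37/38]
  27 → side 7 (new)  [load 27/38]
  8 → side 7  [load 35/38]
  9 → side 6  [load 22/38]
  20 → side 8 (new)  [load 20/38]
  21 → side 9 (new)  [load 21/38]
9 tape sides opened.

9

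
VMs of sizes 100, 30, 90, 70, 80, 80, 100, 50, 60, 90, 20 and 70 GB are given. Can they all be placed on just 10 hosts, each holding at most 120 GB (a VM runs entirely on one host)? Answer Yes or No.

A valid assignment using 9 hosts:
  host 1: 100 + 20 = 120
  host 2: 100 = 100
  host 3: 90 + 30 = 120
  host 4: 90 = 90
  host 5: 80 = 80
  host 6: 80 = 80
  host 7: 70 + 50 = 120
  host 8: 70 = 70
  host 9: 60 = 60
That uses only 9 ≤ 10, so 10 hosts are enough.

Yes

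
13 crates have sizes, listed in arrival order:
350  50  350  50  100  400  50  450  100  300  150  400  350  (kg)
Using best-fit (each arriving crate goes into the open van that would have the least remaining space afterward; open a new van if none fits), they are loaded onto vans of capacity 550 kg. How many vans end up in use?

7

  350 → van 1 (new)  [load 350/550]
  50 → van 1  [load 400/550]
  350 → van 2 (new)  [load 350/550]
  50 → van 1  [load 450/550]
  100 → van 1  [load 550/550]
  400 → van 3 (new)  [load 400/550]
  50 → van 3  [load 450/550]
  450 → van 4 (new)  [load 450/550]
  100 → van 3  [load 550/550]
  300 → van 5 (new)  [load 300/550]
  150 → van 2  [load 500/550]
  400 → van 6 (new)  [load 400/550]
  350 → van 7 (new)  [load 350/550]
7 vans opened.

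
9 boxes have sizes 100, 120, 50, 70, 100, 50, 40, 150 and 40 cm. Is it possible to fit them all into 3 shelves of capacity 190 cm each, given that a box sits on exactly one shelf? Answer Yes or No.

Total = 720 cm; ⌈720/190⌉ = 4.
At least 4 shelves are required, but only 3 are allowed.

No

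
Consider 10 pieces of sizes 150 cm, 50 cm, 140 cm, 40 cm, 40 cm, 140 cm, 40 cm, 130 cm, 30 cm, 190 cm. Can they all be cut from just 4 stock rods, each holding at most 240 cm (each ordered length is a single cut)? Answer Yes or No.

Total = 950 cm; ⌈950/240⌉ = 4.
5 pieces each exceed half the capacity and cannot share a stock rod, forcing at least 5 stock rods.
At least 5 stock rods are required, but only 4 are allowed.

No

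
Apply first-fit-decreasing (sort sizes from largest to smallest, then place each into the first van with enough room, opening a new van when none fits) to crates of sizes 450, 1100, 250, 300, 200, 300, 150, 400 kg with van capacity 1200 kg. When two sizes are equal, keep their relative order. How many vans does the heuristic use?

3

Sorted descending: 1100, 450, 400, 300, 300, 250, 200, 150.
  1100 → van 1 (new)  [load 1100/1200]
  450 → van 2 (new)  [load 450/1200]
  400 → van 2  [load 850/1200]
  300 → van 2  [load 1150/1200]
  300 → van 3 (new)  [load 300/1200]
  250 → van 3  [load 550/1200]
  200 → van 3  [load 750/1200]
  150 → van 3  [load 900/1200]
3 vans opened.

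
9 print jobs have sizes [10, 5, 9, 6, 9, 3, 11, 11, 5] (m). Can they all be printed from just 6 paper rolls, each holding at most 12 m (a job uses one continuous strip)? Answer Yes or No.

No

Total = 69 m; ⌈69/12⌉ = 6.
The bound of 6 does not rule out 6, but exhaustive search shows no assignment into 6 paper rolls of capacity 12 m exists — the minimum is 7.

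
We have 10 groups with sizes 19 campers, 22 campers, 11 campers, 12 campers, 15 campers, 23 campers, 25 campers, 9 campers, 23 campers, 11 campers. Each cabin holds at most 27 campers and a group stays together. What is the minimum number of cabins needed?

8

Total = 25 + 23 + 23 + 22 + 19 + 15 + 12 + 11 + 11 + 9 = 170 campers.
Lower bound: ⌈170/27⌉ = 7 cabins.
A packing using 8 cabins:
  cabin 1: 25 = 25
  cabin 2: 23 = 23
  cabin 3: 23 = 23
  cabin 4: 22 = 22
  cabin 5: 19 = 19
  cabin 6: 15 + 12 = 27
  cabin 7: 11 + 11 = 22
  cabin 8: 9 = 9
No arrangement into 7 cabins stays within capacity, so 8 is optimal.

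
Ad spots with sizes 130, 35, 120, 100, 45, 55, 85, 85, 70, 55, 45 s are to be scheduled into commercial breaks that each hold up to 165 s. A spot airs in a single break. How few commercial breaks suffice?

Total = 130 + 120 + 100 + 85 + 85 + 70 + 55 + 55 + 45 + 45 + 35 = 825 s.
Lower bound: ⌈825/165⌉ = 5 commercial breaks.
A packing using 6 commercial breaks:
  break 1: 130 + 35 = 165
  break 2: 120 + 45 = 165
  break 3: 100 + 55 = 155
  break 4: 85 + 70 = 155
  break 5: 85 + 55 = 140
  break 6: 45 = 45
No arrangement into 5 commercial breaks stays within capacity, so 6 is optimal.

6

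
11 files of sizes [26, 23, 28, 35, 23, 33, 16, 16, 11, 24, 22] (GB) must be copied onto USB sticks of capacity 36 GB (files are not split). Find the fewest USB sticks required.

9

Total = 35 + 33 + 28 + 26 + 24 + 23 + 23 + 22 + 16 + 16 + 11 = 257 GB.
Lower bound: ⌈257/36⌉ = 8 USB sticks.
A packing using 9 USB sticks:
  USB stick 1: 35 = 35
  USB stick 2: 33 = 33
  USB stick 3: 28 = 28
  USB stick 4: 26 = 26
  USB stick 5: 24 + 11 = 35
  USB stick 6: 23 = 23
  USB stick 7: 23 = 23
  USB stick 8: 22 = 22
  USB stick 9: 16 + 16 = 32
No arrangement into 8 USB sticks stays within capacity, so 9 is optimal.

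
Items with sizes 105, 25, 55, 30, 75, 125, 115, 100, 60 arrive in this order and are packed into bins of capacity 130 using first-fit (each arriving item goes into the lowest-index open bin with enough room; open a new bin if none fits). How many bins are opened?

7

  105 → bin 1 (new)  [load 105/130]
  25 → bin 1  [load 130/130]
  55 → bin 2 (new)  [load 55/130]
  30 → bin 2  [load 85/130]
  75 → bin 3 (new)  [load 75/130]
  125 → bin 4 (new)  [load 125/130]
  115 → bin 5 (new)  [load 115/130]
  100 → bin 6 (new)  [load 100/130]
  60 → bin 7 (new)  [load 60/130]
7 bins opened.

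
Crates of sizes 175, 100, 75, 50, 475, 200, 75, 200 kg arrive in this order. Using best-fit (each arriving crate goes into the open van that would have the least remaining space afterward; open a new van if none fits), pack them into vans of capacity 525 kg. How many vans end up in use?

  175 → van 1 (new)  [load 175/525]
  100 → van 1  [load 275/525]
  75 → van 1  [load 350/525]
  50 → van 1  [load 400/525]
  475 → van 2 (new)  [load 475/525]
  200 → van 3 (new)  [load 200/525]
  75 → van 1  [load 475/525]
  200 → van 3  [load 400/525]
3 vans opened.

3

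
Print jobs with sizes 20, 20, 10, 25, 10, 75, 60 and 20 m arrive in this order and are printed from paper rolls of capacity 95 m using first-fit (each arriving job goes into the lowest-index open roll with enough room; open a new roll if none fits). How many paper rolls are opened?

3

  20 → roll 1 (new)  [load 20/95]
  20 → roll 1  [load 40/95]
  10 → roll 1  [load 50/95]
  25 → roll 1  [load 75/95]
  10 → roll 1  [load 85/95]
  75 → roll 2 (new)  [load 75/95]
  60 → roll 3 (new)  [load 60/95]
  20 → roll 2  [load 95/95]
3 paper rolls opened.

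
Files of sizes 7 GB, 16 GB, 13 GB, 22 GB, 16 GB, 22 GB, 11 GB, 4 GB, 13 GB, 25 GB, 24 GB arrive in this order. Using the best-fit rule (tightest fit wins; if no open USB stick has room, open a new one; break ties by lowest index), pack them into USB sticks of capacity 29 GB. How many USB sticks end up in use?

7

  7 → USB stick 1 (new)  [load 7/29]
  16 → USB stick 1  [load 23/29]
  13 → USB stick 2 (new)  [load 13/29]
  22 → USB stick 3 (new)  [load 22/29]
  16 → USB stick 2  [load 29/29]
  22 → USB stick 4 (new)  [load 22/29]
  11 → USB stick 5 (new)  [load 11/29]
  4 → USB stick 1  [load 27/29]
  13 → USB stick 5  [load 24/29]
  25 → USB stick 6 (new)  [load 25/29]
  24 → USB stick 7 (new)  [load 24/29]
7 USB sticks opened.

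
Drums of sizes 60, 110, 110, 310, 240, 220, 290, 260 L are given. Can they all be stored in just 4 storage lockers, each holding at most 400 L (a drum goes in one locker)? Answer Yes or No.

Total = 1600 L; ⌈1600/400⌉ = 4.
5 drums each exceed half the capacity and cannot share a locker, forcing at least 5 storage lockers.
At least 5 storage lockers are required, but only 4 are allowed.

No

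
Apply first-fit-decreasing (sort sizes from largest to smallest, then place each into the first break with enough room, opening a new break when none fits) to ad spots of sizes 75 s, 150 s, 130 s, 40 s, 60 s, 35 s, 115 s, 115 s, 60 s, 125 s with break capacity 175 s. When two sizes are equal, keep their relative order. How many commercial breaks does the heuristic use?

6

Sorted descending: 150, 130, 125, 115, 115, 75, 60, 60, 40, 35.
  150 → break 1 (new)  [load 150/175]
  130 → break 2 (new)  [load 130/175]
  125 → break 3 (new)  [load 125/175]
  115 → break 4 (new)  [load 115/175]
  115 → break 5 (new)  [load 115/175]
  75 → break 6 (new)  [load 75/175]
  60 → break 4  [load 175/175]
  60 → break 5  [load 175/175]
  40 → break 2  [load 170/175]
  35 → break 3  [load 160/175]
6 commercial breaks opened.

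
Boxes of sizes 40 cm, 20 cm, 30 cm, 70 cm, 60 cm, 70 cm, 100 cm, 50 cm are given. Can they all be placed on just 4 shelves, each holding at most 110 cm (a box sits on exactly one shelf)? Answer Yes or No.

Total = 440 cm; ⌈440/110⌉ = 4.
The bound of 4 does not rule out 4, but exhaustive search shows no assignment into 4 shelves of capacity 110 cm exists — the minimum is 5.

No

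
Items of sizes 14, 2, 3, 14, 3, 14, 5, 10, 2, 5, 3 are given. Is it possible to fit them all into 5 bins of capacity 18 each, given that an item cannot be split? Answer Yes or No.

Yes

A valid assignment using 5 bins:
  bin 1: 14 + 3 = 17
  bin 2: 14 + 3 = 17
  bin 3: 14 + 3 = 17
  bin 4: 10 + 5 + 2 = 17
  bin 5: 5 + 2 = 7
Every load is within 18, so 5 bins suffice.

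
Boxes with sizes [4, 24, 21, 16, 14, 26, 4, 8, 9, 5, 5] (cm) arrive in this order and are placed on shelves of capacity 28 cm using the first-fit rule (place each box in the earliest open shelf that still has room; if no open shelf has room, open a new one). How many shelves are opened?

6

  4 → shelf 1 (new)  [load 4/28]
  24 → shelf 1  [load 28/28]
  21 → shelf 2 (new)  [load 21/28]
  16 → shelf 3 (new)  [load 16/28]
  14 → shelf 4 (new)  [load 14/28]
  26 → shelf 5 (new)  [load 26/28]
  4 → shelf 2  [load 25/28]
  8 → shelf 3  [load 24/28]
  9 → shelf 4  [load 23/28]
  5 → shelf 4  [load 28/28]
  5 → shelf 6 (new)  [load 5/28]
6 shelves opened.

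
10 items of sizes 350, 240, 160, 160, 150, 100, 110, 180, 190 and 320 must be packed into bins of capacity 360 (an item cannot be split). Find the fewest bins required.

Total = 350 + 320 + 240 + 190 + 180 + 160 + 160 + 150 + 110 + 100 = 1960.
Lower bound: ⌈1960/360⌉ = 6 bins.
A packing using 6 bins:
  bin 1: 350 = 350
  bin 2: 320 = 320
  bin 3: 240 + 110 = 350
  bin 4: 190 + 160 = 350
  bin 5: 180 + 160 = 340
  bin 6: 150 + 100 = 250
This matches the lower bound, so 6 is optimal.

6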